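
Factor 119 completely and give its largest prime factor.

119 = 7 · 17
17 is prime.
So 119 = 7 · 17; the largest prime factor is 17.

17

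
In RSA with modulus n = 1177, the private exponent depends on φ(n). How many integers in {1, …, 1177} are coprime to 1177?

1060

Factor: 1177 = 11 · 107.
φ(1177) = (11−1) · (107−1) = 10 · 106 = 1060.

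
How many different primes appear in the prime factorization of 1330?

1330 = 2 · 665
665 = 5 · 133
133 = 7 · 19
1330 = 2 · 5 · 7 · 19, which has 4 distinct prime factors.

4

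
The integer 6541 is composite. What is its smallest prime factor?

31

6541 is odd.
Digit sum 16, not divisible by 3.
Ends in 1: not divisible by 5.
7: 6541 = 7·934 + 3
11: 6541 = 11·594 + 7
13: 6541 = 13·503 + 2
17: 6541 = 17·384 + 13
19: 6541 = 19·344 + 5
23: 6541 = 23·284 + 9
29: 6541 = 29·225 + 16
31: 6541 = 31·211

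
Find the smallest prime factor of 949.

13

949 is odd.
Digit sum 22, not divisible by 3.
Ends in 9: not divisible by 5.
7: 949 = 7·135 + 4
11: 949 = 11·86 + 3
13: 949 = 13·73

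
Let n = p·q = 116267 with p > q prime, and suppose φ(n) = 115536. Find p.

499

φ(n) = (p−1)(q−1) = n − (p+q) + 1, so p + q = 116267 − 115536 + 1 = 732.
p and q are the roots of t² − 732t + 116267 = 0.
Discriminant: 732² − 4·116267 = 535824 − 465068 = 70756; √70756 = 266.
q = (732 − 266)/2 = 233, p = (732 + 266)/2 = 499.
Check: 233 · 499 = 116267.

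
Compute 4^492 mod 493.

103

4^1 ≡ 4 (mod 493)
4^2 ≡ 4^2 = 16 ≡ 16 (mod 493)
4^4 ≡ 16^2 = 256 ≡ 256 (mod 493)
4^8 ≡ 256^2 = 65536 ≡ 460 (mod 493)
4^16 ≡ 460^2 = 211600 ≡ 103 (mod 493)
4^32 ≡ 103^2 = 10609 ≡ 256 (mod 493)
4^64 ≡ 256^2 = 65536 ≡ 460 (mod 493)
4^128 ≡ 460^2 = 211600 ≡ 103 (mod 493)
4^256 ≡ 103^2 = 10609 ≡ 256 (mod 493)
492 = 256 + 128 + 64 + 32 + 8 + 4 in binary powers of 2.
So 4^492 ≡ 256 · 103 · 460 · 256 · 460 · 256 ≡ 103 (mod 493).
Since 103 ≠ 1, base 4 is a Fermat witness: 493 is composite.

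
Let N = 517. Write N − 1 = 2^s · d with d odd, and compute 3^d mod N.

202

517 − 1 = 516 = 2^2 · 129, so d = 129.
3^1 ≡ 3 (mod 517)
3^2 ≡ 3^2 = 9 ≡ 9 (mod 517)
3^4 ≡ 9^2 = 81 ≡ 81 (mod 517)
3^8 ≡ 81^2 = 6561 ≡ 357 (mod 517)
3^16 ≡ 357^2 = 127449 ≡ 267 (mod 517)
3^32 ≡ 267^2 = 71289 ≡ 460 (mod 517)
3^64 ≡ 460^2 = 211600 ≡ 147 (mod 517)
3^128 ≡ 147^2 = 21609 ≡ 412 (mod 517)
129 = 128 + 1 in binary powers of 2.
So 3^129 ≡ 412 · 3 ≡ 202 (mod 517).
Squaring chain: 202 → 478; never reaches −1, so base 3 is a Miller–Rabin witness that 517 is composite.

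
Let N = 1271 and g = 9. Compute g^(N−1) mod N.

532

9^1 ≡ 9 (mod 1271)
9^2 ≡ 9^2 = 81 ≡ 81 (mod 1271)
9^4 ≡ 81^2 = 6561 ≡ 206 (mod 1271)
9^8 ≡ 206^2 = 42436 ≡ 493 (mod 1271)
9^16 ≡ 493^2 = 243049 ≡ 288 (mod 1271)
9^32 ≡ 288^2 = 82944 ≡ 329 (mod 1271)
9^64 ≡ 329^2 = 108241 ≡ 206 (mod 1271)
9^128 ≡ 206^2 = 42436 ≡ 493 (mod 1271)
9^256 ≡ 493^2 = 243049 ≡ 288 (mod 1271)
9^512 ≡ 288^2 = 82944 ≡ 329 (mod 1271)
9^1024 ≡ 329^2 = 108241 ≡ 206 (mod 1271)
1270 = 1024 + 128 + 64 + 32 + 16 + 4 + 2 in binary powers of 2.
So 9^1270 ≡ 206 · 493 · 206 · 329 · 288 · 206 · 81 ≡ 532 (mod 1271).
Since 532 ≠ 1, base 9 is a Fermat witness: 1271 is composite.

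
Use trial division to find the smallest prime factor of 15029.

15029 is odd.
Digit sum 17, not divisible by 3.
Ends in 9: not divisible by 5.
7: 15029 = 7·2147

7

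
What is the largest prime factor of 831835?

831835 = 5 · 166367
166367 = 43 · 3869
3869 = 53 · 73
73 is prime.
So 831835 = 5 · 43 · 53 · 73; the largest prime factor is 73.

73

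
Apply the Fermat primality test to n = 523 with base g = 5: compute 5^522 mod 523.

1

5^1 ≡ 5 (mod 523)
5^2 ≡ 5^2 = 25 ≡ 25 (mod 523)
5^4 ≡ 25^2 = 625 ≡ 102 (mod 523)
5^8 ≡ 102^2 = 10404 ≡ 467 (mod 523)
5^16 ≡ 467^2 = 218089 ≡ 521 (mod 523)
5^32 ≡ 521^2 = 271441 ≡ 4 (mod 523)
5^64 ≡ 4^2 = 16 ≡ 16 (mod 523)
5^128 ≡ 16^2 = 256 ≡ 256 (mod 523)
5^256 ≡ 256^2 = 65536 ≡ 161 (mod 523)
5^512 ≡ 161^2 = 25921 ≡ 294 (mod 523)
522 = 512 + 8 + 2 in binary powers of 2.
So 5^522 ≡ 294 · 467 · 25 ≡ 1 (mod 523).
Since the result is 1, base 5 gives no evidence that 523 is composite.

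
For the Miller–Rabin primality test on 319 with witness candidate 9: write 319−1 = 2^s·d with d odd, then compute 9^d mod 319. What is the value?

5

319 − 1 = 318 = 2^1 · 159, so d = 159.
9^1 ≡ 9 (mod 319)
9^2 ≡ 9^2 = 81 ≡ 81 (mod 319)
9^4 ≡ 81^2 = 6561 ≡ 181 (mod 319)
9^8 ≡ 181^2 = 32761 ≡ 223 (mod 319)
9^16 ≡ 223^2 = 49729 ≡ 284 (mod 319)
9^32 ≡ 284^2 = 80656 ≡ 268 (mod 319)
9^64 ≡ 268^2 = 71824 ≡ 49 (mod 319)
9^128 ≡ 49^2 = 2401 ≡ 168 (mod 319)
159 = 128 + 16 + 8 + 4 + 2 + 1 in binary powers of 2.
So 9^159 ≡ 168 · 284 · 223 · 181 · 81 · 9 ≡ 5 (mod 319).
Squaring chain: 5; never reaches −1, so base 9 is a Miller–Rabin witness that 319 is composite.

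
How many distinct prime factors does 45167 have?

2

45167 = 31^2 · 47
45167 = 31^2 · 47, which has 2 distinct prime factors.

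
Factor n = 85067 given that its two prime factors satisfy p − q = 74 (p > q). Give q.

Since p = q + 74, we have 85067 = q(q + 74), so q² + 74q − 85067 = 0.
Discriminant: 74² + 4·85067 = 5476 + 340268 = 345744; √345744 = 588.
q = (−74 + 588)/2 = 257, and p = q + 74 = 331.
Check: 257 · 331 = 85067.

257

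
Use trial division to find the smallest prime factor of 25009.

89

25009 is odd.
Digit sum 16, not divisible by 3.
Ends in 9: not divisible by 5.
7: 25009 = 7·3572 + 5
11: 25009 = 11·2273 + 6
13: 25009 = 13·1923 + 10
17: 25009 = 17·1471 + 2
19: 25009 = 19·1316 + 5
23: 25009 = 23·1087 + 8
29: 25009 = 29·862 + 11
31: 25009 = 31·806 + 23
37: 25009 = 37·675 + 34
41: 25009 = 41·609 + 40
43: 25009 = 43·581 + 26
47: 25009 = 47·532 + 5
53: 25009 = 53·471 + 46
59: 25009 = 59·423 + 52
61: 25009 = 61·409 + 60
67: 25009 = 67·373 + 18
71: 25009 = 71·352 + 17
73: 25009 = 73·342 + 43
79: 25009 = 79·316 + 45
83: 25009 = 83·301 + 26
89: 25009 = 89·281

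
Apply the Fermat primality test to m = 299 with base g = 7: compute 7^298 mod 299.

7^1 ≡ 7 (mod 299)
7^2 ≡ 7^2 = 49 ≡ 49 (mod 299)
7^4 ≡ 49^2 = 2401 ≡ 9 (mod 299)
7^8 ≡ 9^2 = 81 ≡ 81 (mod 299)
7^16 ≡ 81^2 = 6561 ≡ 282 (mod 299)
7^32 ≡ 282^2 = 79524 ≡ 289 (mod 299)
7^64 ≡ 289^2 = 83521 ≡ 100 (mod 299)
7^128 ≡ 100^2 = 10000 ≡ 133 (mod 299)
7^256 ≡ 133^2 = 17689 ≡ 48 (mod 299)
298 = 256 + 32 + 8 + 2 in binary powers of 2.
So 7^298 ≡ 48 · 289 · 81 · 49 ≡ 108 (mod 299).
Since 108 ≠ 1, base 7 is a Fermat witness: 299 is composite.

108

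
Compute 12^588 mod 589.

12^1 ≡ 12 (mod 589)
12^2 ≡ 12^2 = 144 ≡ 144 (mod 589)
12^4 ≡ 144^2 = 20736 ≡ 121 (mod 589)
12^8 ≡ 121^2 = 14641 ≡ 505 (mod 589)
12^16 ≡ 505^2 = 255025 ≡ 577 (mod 589)
12^32 ≡ 577^2 = 332929 ≡ 144 (mod 589)
12^64 ≡ 144^2 = 20736 ≡ 121 (mod 589)
12^128 ≡ 121^2 = 14641 ≡ 505 (mod 589)
12^256 ≡ 505^2 = 255025 ≡ 577 (mod 589)
12^512 ≡ 577^2 = 332929 ≡ 144 (mod 589)
588 = 512 + 64 + 8 + 4 in binary powers of 2.
So 12^588 ≡ 144 · 121 · 505 · 121 ≡ 39 (mod 589).
Since 39 ≠ 1, base 12 is a Fermat witness: 589 is composite.

39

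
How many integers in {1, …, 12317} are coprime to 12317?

12096

Factor: 12317 = 109 · 113.
φ(12317) = (109−1) · (113−1) = 108 · 112 = 12096.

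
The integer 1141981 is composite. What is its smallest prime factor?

1141981 is odd.
Digit sum 25, not divisible by 3.
Ends in 1: not divisible by 5.
7: 1141981 = 7·163140 + 1
11: 1141981 = 11·103816 + 5
13: 1141981 = 13·87844 + 9
17: 1141981 = 17·67175 + 6
19: 1141981 = 19·60104 + 5
23: 1141981 = 23·49651 + 8
29: 1141981 = 29·39378 + 19
31: 1141981 = 31·36838 + 3
37: 1141981 = 37·30864 + 13
41: 1141981 = 41·27853 + 8
43: 1141981 = 43·26557 + 30
47: 1141981 = 47·24297 + 22
53: 1141981 = 53·21546 + 43
59: 1141981 = 59·19355 + 36
61: 1141981 = 61·18721

61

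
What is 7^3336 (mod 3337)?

7^1 ≡ 7 (mod 3337)
7^2 ≡ 7^2 = 49 ≡ 49 (mod 3337)
7^4 ≡ 49^2 = 2401 ≡ 2401 (mod 3337)
7^8 ≡ 2401^2 = 5764801 ≡ 1802 (mod 3337)
7^16 ≡ 1802^2 = 3247204 ≡ 303 (mod 3337)
7^32 ≡ 303^2 = 91809 ≡ 1710 (mod 3337)
7^64 ≡ 1710^2 = 2924100 ≡ 888 (mod 3337)
7^128 ≡ 888^2 = 788544 ≡ 1012 (mod 3337)
7^256 ≡ 1012^2 = 1024144 ≡ 3022 (mod 3337)
7^512 ≡ 3022^2 = 9132484 ≡ 2452 (mod 3337)
7^1024 ≡ 2452^2 = 6012304 ≡ 2367 (mod 3337)
7^2048 ≡ 2367^2 = 5602689 ≡ 3203 (mod 3337)
3336 = 2048 + 1024 + 256 + 8 in binary powers of 2.
So 7^3336 ≡ 3203 · 2367 · 3022 · 1802 ≡ 2028 (mod 3337).
Since 2028 ≠ 1, base 7 is a Fermat witness: 3337 is composite.

2028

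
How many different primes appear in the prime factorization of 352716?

6

352716 = 2^2 · 88179
88179 = 3 · 29393
29393 = 7 · 4199
4199 = 13 · 323
323 = 17 · 19
352716 = 2^2 · 3 · 7 · 13 · 17 · 19, which has 6 distinct prime factors.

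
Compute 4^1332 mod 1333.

16

4^1 ≡ 4 (mod 1333)
4^2 ≡ 4^2 = 16 ≡ 16 (mod 1333)
4^4 ≡ 16^2 = 256 ≡ 256 (mod 1333)
4^8 ≡ 256^2 = 65536 ≡ 219 (mod 1333)
4^16 ≡ 219^2 = 47961 ≡ 1306 (mod 1333)
4^32 ≡ 1306^2 = 1705636 ≡ 729 (mod 1333)
4^64 ≡ 729^2 = 531441 ≡ 907 (mod 1333)
4^128 ≡ 907^2 = 822649 ≡ 188 (mod 1333)
4^256 ≡ 188^2 = 35344 ≡ 686 (mod 1333)
4^512 ≡ 686^2 = 470596 ≡ 47 (mod 1333)
4^1024 ≡ 47^2 = 2209 ≡ 876 (mod 1333)
1332 = 1024 + 256 + 32 + 16 + 4 in binary powers of 2.
So 4^1332 ≡ 876 · 686 · 729 · 1306 · 256 ≡ 16 (mod 1333).
Since 16 ≠ 1, base 4 is a Fermat witness: 1333 is composite.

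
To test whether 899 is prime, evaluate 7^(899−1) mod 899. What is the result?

484

7^1 ≡ 7 (mod 899)
7^2 ≡ 7^2 = 49 ≡ 49 (mod 899)
7^4 ≡ 49^2 = 2401 ≡ 603 (mod 899)
7^8 ≡ 603^2 = 363609 ≡ 413 (mod 899)
7^16 ≡ 413^2 = 170569 ≡ 658 (mod 899)
7^32 ≡ 658^2 = 432964 ≡ 545 (mod 899)
7^64 ≡ 545^2 = 297025 ≡ 355 (mod 899)
7^128 ≡ 355^2 = 126025 ≡ 165 (mod 899)
7^256 ≡ 165^2 = 27225 ≡ 255 (mod 899)
7^512 ≡ 255^2 = 65025 ≡ 297 (mod 899)
898 = 512 + 256 + 128 + 2 in binary powers of 2.
So 7^898 ≡ 297 · 255 · 165 · 49 ≡ 484 (mod 899).
Since 484 ≠ 1, base 7 is a Fermat witness: 899 is composite.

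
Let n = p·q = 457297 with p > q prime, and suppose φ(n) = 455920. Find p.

821

φ(n) = (p−1)(q−1) = n − (p+q) + 1, so p + q = 457297 − 455920 + 1 = 1378.
p and q are the roots of t² − 1378t + 457297 = 0.
Discriminant: 1378² − 4·457297 = 1898884 − 1829188 = 69696; √69696 = 264.
q = (1378 − 264)/2 = 557, p = (1378 + 264)/2 = 821.
Check: 557 · 821 = 457297.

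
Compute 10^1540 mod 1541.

10^1 ≡ 10 (mod 1541)
10^2 ≡ 10^2 = 100 ≡ 100 (mod 1541)
10^4 ≡ 100^2 = 10000 ≡ 754 (mod 1541)
10^8 ≡ 754^2 = 568516 ≡ 1428 (mod 1541)
10^16 ≡ 1428^2 = 2039184 ≡ 441 (mod 1541)
10^32 ≡ 441^2 = 194481 ≡ 315 (mod 1541)
10^64 ≡ 315^2 = 99225 ≡ 601 (mod 1541)
10^128 ≡ 601^2 = 361201 ≡ 607 (mod 1541)
10^256 ≡ 607^2 = 368449 ≡ 150 (mod 1541)
10^512 ≡ 150^2 = 22500 ≡ 926 (mod 1541)
10^1024 ≡ 926^2 = 857476 ≡ 680 (mod 1541)
1540 = 1024 + 512 + 4 in binary powers of 2.
So 10^1540 ≡ 680 · 926 · 754 ≡ 1243 (mod 1541).
Since 1243 ≠ 1, base 10 is a Fermat witness: 1541 is composite.

1243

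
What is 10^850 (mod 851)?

10^1 ≡ 10 (mod 851)
10^2 ≡ 10^2 = 100 ≡ 100 (mod 851)
10^4 ≡ 100^2 = 10000 ≡ 639 (mod 851)
10^8 ≡ 639^2 = 408321 ≡ 692 (mod 851)
10^16 ≡ 692^2 = 478864 ≡ 602 (mod 851)
10^32 ≡ 602^2 = 362404 ≡ 729 (mod 851)
10^64 ≡ 729^2 = 531441 ≡ 417 (mod 851)
10^128 ≡ 417^2 = 173889 ≡ 285 (mod 851)
10^256 ≡ 285^2 = 81225 ≡ 380 (mod 851)
10^512 ≡ 380^2 = 144400 ≡ 581 (mod 851)
850 = 512 + 256 + 64 + 16 + 2 in binary powers of 2.
So 10^850 ≡ 581 · 380 · 417 · 602 · 100 ≡ 380 (mod 851).
Since 380 ≠ 1, base 10 is a Fermat witness: 851 is composite.

380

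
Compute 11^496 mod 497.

466

11^1 ≡ 11 (mod 497)
11^2 ≡ 11^2 = 121 ≡ 121 (mod 497)
11^4 ≡ 121^2 = 14641 ≡ 228 (mod 497)
11^8 ≡ 228^2 = 51984 ≡ 296 (mod 497)
11^16 ≡ 296^2 = 87616 ≡ 144 (mod 497)
11^32 ≡ 144^2 = 20736 ≡ 359 (mod 497)
11^64 ≡ 359^2 = 128881 ≡ 158 (mod 497)
11^128 ≡ 158^2 = 24964 ≡ 114 (mod 497)
11^256 ≡ 114^2 = 12996 ≡ 74 (mod 497)
496 = 256 + 128 + 64 + 32 + 16 in binary powers of 2.
So 11^496 ≡ 74 · 114 · 158 · 359 · 144 ≡ 466 (mod 497).
Since 466 ≠ 1, base 11 is a Fermat witness: 497 is composite.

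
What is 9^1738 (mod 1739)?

638

9^1 ≡ 9 (mod 1739)
9^2 ≡ 9^2 = 81 ≡ 81 (mod 1739)
9^4 ≡ 81^2 = 6561 ≡ 1344 (mod 1739)
9^8 ≡ 1344^2 = 1806336 ≡ 1254 (mod 1739)
9^16 ≡ 1254^2 = 1572516 ≡ 460 (mod 1739)
9^32 ≡ 460^2 = 211600 ≡ 1181 (mod 1739)
9^64 ≡ 1181^2 = 1394761 ≡ 83 (mod 1739)
9^128 ≡ 83^2 = 6889 ≡ 1672 (mod 1739)
9^256 ≡ 1672^2 = 2795584 ≡ 1011 (mod 1739)
9^512 ≡ 1011^2 = 1022121 ≡ 1328 (mod 1739)
9^1024 ≡ 1328^2 = 1763584 ≡ 238 (mod 1739)
1738 = 1024 + 512 + 128 + 64 + 8 + 2 in binary powers of 2.
So 9^1738 ≡ 238 · 1328 · 1672 · 83 · 1254 · 81 ≡ 638 (mod 1739).
Since 638 ≠ 1, base 9 is a Fermat witness: 1739 is composite.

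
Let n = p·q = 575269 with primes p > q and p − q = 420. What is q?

Since p = q + 420, we have 575269 = q(q + 420), so q² + 420q − 575269 = 0.
Discriminant: 420² + 4·575269 = 176400 + 2301076 = 2477476; √2477476 = 1574.
q = (−420 + 1574)/2 = 577, and p = q + 420 = 997.
Check: 577 · 997 = 575269.

577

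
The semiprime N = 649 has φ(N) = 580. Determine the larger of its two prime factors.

φ(n) = (p−1)(q−1) = n − (p+q) + 1, so p + q = 649 − 580 + 1 = 70.
p and q are the roots of t² − 70t + 649 = 0.
Discriminant: 70² − 4·649 = 4900 − 2596 = 2304; √2304 = 48.
q = (70 − 48)/2 = 11, p = (70 + 48)/2 = 59.
Check: 11 · 59 = 649.

59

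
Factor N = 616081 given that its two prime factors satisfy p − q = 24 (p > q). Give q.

Since p = q + 24, we have 616081 = q(q + 24), so q² + 24q − 616081 = 0.
Discriminant: 24² + 4·616081 = 576 + 2464324 = 2464900; √2464900 = 1570.
q = (−24 + 1570)/2 = 773, and p = q + 24 = 797.
Check: 773 · 797 = 616081.

773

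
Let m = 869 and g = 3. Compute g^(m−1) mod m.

115

3^1 ≡ 3 (mod 869)
3^2 ≡ 3^2 = 9 ≡ 9 (mod 869)
3^4 ≡ 9^2 = 81 ≡ 81 (mod 869)
3^8 ≡ 81^2 = 6561 ≡ 478 (mod 869)
3^16 ≡ 478^2 = 228484 ≡ 806 (mod 869)
3^32 ≡ 806^2 = 649636 ≡ 493 (mod 869)
3^64 ≡ 493^2 = 243049 ≡ 598 (mod 869)
3^128 ≡ 598^2 = 357604 ≡ 445 (mod 869)
3^256 ≡ 445^2 = 198025 ≡ 762 (mod 869)
3^512 ≡ 762^2 = 580644 ≡ 152 (mod 869)
868 = 512 + 256 + 64 + 32 + 4 in binary powers of 2.
So 3^868 ≡ 152 · 762 · 598 · 493 · 81 ≡ 115 (mod 869).
Since 115 ≠ 1, base 3 is a Fermat witness: 869 is composite.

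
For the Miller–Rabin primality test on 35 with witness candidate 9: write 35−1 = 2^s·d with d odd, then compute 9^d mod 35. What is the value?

4

35 − 1 = 34 = 2^1 · 17, so d = 17.
9^1 ≡ 9 (mod 35)
9^2 ≡ 9^2 = 81 ≡ 11 (mod 35)
9^4 ≡ 11^2 = 121 ≡ 16 (mod 35)
9^8 ≡ 16^2 = 256 ≡ 11 (mod 35)
9^16 ≡ 11^2 = 121 ≡ 16 (mod 35)
17 = 16 + 1 in binary powers of 2.
So 9^17 ≡ 16 · 9 ≡ 4 (mod 35).
Squaring chain: 4; never reaches −1, so base 9 is a Miller–Rabin witness that 35 is composite.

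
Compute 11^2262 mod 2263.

2093

11^1 ≡ 11 (mod 2263)
11^2 ≡ 11^2 = 121 ≡ 121 (mod 2263)
11^4 ≡ 121^2 = 14641 ≡ 1063 (mod 2263)
11^8 ≡ 1063^2 = 1129969 ≡ 732 (mod 2263)
11^16 ≡ 732^2 = 535824 ≡ 1756 (mod 2263)
11^32 ≡ 1756^2 = 3083536 ≡ 1330 (mod 2263)
11^64 ≡ 1330^2 = 1768900 ≡ 1497 (mod 2263)
11^128 ≡ 1497^2 = 2241009 ≡ 639 (mod 2263)
11^256 ≡ 639^2 = 408321 ≡ 981 (mod 2263)
11^512 ≡ 981^2 = 962361 ≡ 586 (mod 2263)
11^1024 ≡ 586^2 = 343396 ≡ 1683 (mod 2263)
11^2048 ≡ 1683^2 = 2832489 ≡ 1476 (mod 2263)
2262 = 2048 + 128 + 64 + 16 + 4 + 2 in binary powers of 2.
So 11^2262 ≡ 1476 · 639 · 1497 · 1756 · 1063 · 121 ≡ 2093 (mod 2263).
Since 2093 ≠ 1, base 11 is a Fermat witness: 2263 is composite.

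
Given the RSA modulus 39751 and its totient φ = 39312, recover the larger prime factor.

φ(n) = (p−1)(q−1) = n − (p+q) + 1, so p + q = 39751 − 39312 + 1 = 440.
p and q are the roots of t² − 440t + 39751 = 0.
Discriminant: 440² − 4·39751 = 193600 − 159004 = 34596; √34596 = 186.
q = (440 − 186)/2 = 127, p = (440 + 186)/2 = 313.
Check: 127 · 313 = 39751.

313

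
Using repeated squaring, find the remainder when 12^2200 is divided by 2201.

12^1 ≡ 12 (mod 2201)
12^2 ≡ 12^2 = 144 ≡ 144 (mod 2201)
12^4 ≡ 144^2 = 20736 ≡ 927 (mod 2201)
12^8 ≡ 927^2 = 859329 ≡ 939 (mod 2201)
12^16 ≡ 939^2 = 881721 ≡ 1321 (mod 2201)
12^32 ≡ 1321^2 = 1745041 ≡ 1849 (mod 2201)
12^64 ≡ 1849^2 = 3418801 ≡ 648 (mod 2201)
12^128 ≡ 648^2 = 419904 ≡ 1714 (mod 2201)
12^256 ≡ 1714^2 = 2937796 ≡ 1662 (mod 2201)
12^512 ≡ 1662^2 = 2762244 ≡ 2190 (mod 2201)
12^1024 ≡ 2190^2 = 4796100 ≡ 121 (mod 2201)
12^2048 ≡ 121^2 = 14641 ≡ 1435 (mod 2201)
2200 = 2048 + 128 + 16 + 8 in binary powers of 2.
So 12^2200 ≡ 1435 · 1714 · 1321 · 939 ≡ 676 (mod 2201).
Since 676 ≠ 1, base 12 is a Fermat witness: 2201 is composite.

676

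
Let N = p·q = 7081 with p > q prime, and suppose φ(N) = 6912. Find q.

73

φ(n) = (p−1)(q−1) = n − (p+q) + 1, so p + q = 7081 − 6912 + 1 = 170.
p and q are the roots of t² − 170t + 7081 = 0.
Discriminant: 170² − 4·7081 = 28900 − 28324 = 576; √576 = 24.
q = (170 − 24)/2 = 73, p = (170 + 24)/2 = 97.
Check: 73 · 97 = 7081.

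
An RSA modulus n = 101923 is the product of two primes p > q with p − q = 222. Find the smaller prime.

Since p = q + 222, we have 101923 = q(q + 222), so q² + 222q − 101923 = 0.
Discriminant: 222² + 4·101923 = 49284 + 407692 = 456976; √456976 = 676.
q = (−222 + 676)/2 = 227, and p = q + 222 = 449.
Check: 227 · 449 = 101923.

227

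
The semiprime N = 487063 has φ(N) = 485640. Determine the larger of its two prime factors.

853

φ(n) = (p−1)(q−1) = n − (p+q) + 1, so p + q = 487063 − 485640 + 1 = 1424.
p and q are the roots of t² − 1424t + 487063 = 0.
Discriminant: 1424² − 4·487063 = 2027776 − 1948252 = 79524; √79524 = 282.
q = (1424 − 282)/2 = 571, p = (1424 + 282)/2 = 853.
Check: 571 · 853 = 487063.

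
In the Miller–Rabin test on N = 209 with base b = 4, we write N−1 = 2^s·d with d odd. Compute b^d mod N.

9

209 − 1 = 208 = 2^4 · 13, so d = 13.
4^1 ≡ 4 (mod 209)
4^2 ≡ 4^2 = 16 ≡ 16 (mod 209)
4^4 ≡ 16^2 = 256 ≡ 47 (mod 209)
4^8 ≡ 47^2 = 2209 ≡ 119 (mod 209)
13 = 8 + 4 + 1 in binary powers of 2.
So 4^13 ≡ 119 · 47 · 4 ≡ 9 (mod 209).
Squaring chain: 9 → 81 → 82 → 36; never reaches −1, so base 4 is a Miller–Rabin witness that 209 is composite.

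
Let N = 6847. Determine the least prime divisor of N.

41

6847 is odd.
Digit sum 25, not divisible by 3.
Ends in 7: not divisible by 5.
7: 6847 = 7·978 + 1
11: 6847 = 11·622 + 5
13: 6847 = 13·526 + 9
17: 6847 = 17·402 + 13
19: 6847 = 19·360 + 7
23: 6847 = 23·297 + 16
29: 6847 = 29·236 + 3
31: 6847 = 31·220 + 27
37: 6847 = 37·185 + 2
41: 6847 = 41·167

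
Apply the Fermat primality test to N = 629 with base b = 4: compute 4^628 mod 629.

4^1 ≡ 4 (mod 629)
4^2 ≡ 4^2 = 16 ≡ 16 (mod 629)
4^4 ≡ 16^2 = 256 ≡ 256 (mod 629)
4^8 ≡ 256^2 = 65536 ≡ 120 (mod 629)
4^16 ≡ 120^2 = 14400 ≡ 562 (mod 629)
4^32 ≡ 562^2 = 315844 ≡ 86 (mod 629)
4^64 ≡ 86^2 = 7396 ≡ 477 (mod 629)
4^128 ≡ 477^2 = 227529 ≡ 460 (mod 629)
4^256 ≡ 460^2 = 211600 ≡ 256 (mod 629)
4^512 ≡ 256^2 = 65536 ≡ 120 (mod 629)
628 = 512 + 64 + 32 + 16 + 4 in binary powers of 2.
So 4^628 ≡ 120 · 477 · 86 · 562 · 256 ≡ 562 (mod 629).
Since 562 ≠ 1, base 4 is a Fermat witness: 629 is composite.

562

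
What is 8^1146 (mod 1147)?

628

8^1 ≡ 8 (mod 1147)
8^2 ≡ 8^2 = 64 ≡ 64 (mod 1147)
8^4 ≡ 64^2 = 4096 ≡ 655 (mod 1147)
8^8 ≡ 655^2 = 429025 ≡ 47 (mod 1147)
8^16 ≡ 47^2 = 2209 ≡ 1062 (mod 1147)
8^32 ≡ 1062^2 = 1127844 ≡ 343 (mod 1147)
8^64 ≡ 343^2 = 117649 ≡ 655 (mod 1147)
8^128 ≡ 655^2 = 429025 ≡ 47 (mod 1147)
8^256 ≡ 47^2 = 2209 ≡ 1062 (mod 1147)
8^512 ≡ 1062^2 = 1127844 ≡ 343 (mod 1147)
8^1024 ≡ 343^2 = 117649 ≡ 655 (mod 1147)
1146 = 1024 + 64 + 32 + 16 + 8 + 2 in binary powers of 2.
So 8^1146 ≡ 655 · 655 · 343 · 1062 · 47 · 64 ≡ 628 (mod 1147).
Since 628 ≠ 1, base 8 is a Fermat witness: 1147 is composite.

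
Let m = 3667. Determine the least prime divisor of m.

3667 is odd.
Digit sum 22, not divisible by 3.
Ends in 7: not divisible by 5.
7: 3667 = 7·523 + 6
11: 3667 = 11·333 + 4
13: 3667 = 13·282 + 1
17: 3667 = 17·215 + 12
19: 3667 = 19·193

19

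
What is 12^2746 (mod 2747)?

2137

12^1 ≡ 12 (mod 2747)
12^2 ≡ 12^2 = 144 ≡ 144 (mod 2747)
12^4 ≡ 144^2 = 20736 ≡ 1507 (mod 2747)
12^8 ≡ 1507^2 = 2271049 ≡ 2027 (mod 2747)
12^16 ≡ 2027^2 = 4108729 ≡ 1964 (mod 2747)
12^32 ≡ 1964^2 = 3857296 ≡ 508 (mod 2747)
12^64 ≡ 508^2 = 258064 ≡ 2593 (mod 2747)
12^128 ≡ 2593^2 = 6723649 ≡ 1740 (mod 2747)
12^256 ≡ 1740^2 = 3027600 ≡ 406 (mod 2747)
12^512 ≡ 406^2 = 164836 ≡ 16 (mod 2747)
12^1024 ≡ 16^2 = 256 ≡ 256 (mod 2747)
12^2048 ≡ 256^2 = 65536 ≡ 2355 (mod 2747)
2746 = 2048 + 512 + 128 + 32 + 16 + 8 + 2 in binary powers of 2.
So 12^2746 ≡ 2355 · 16 · 1740 · 508 · 1964 · 2027 · 144 ≡ 2137 (mod 2747).
Since 2137 ≠ 1, base 12 is a Fermat witness: 2747 is composite.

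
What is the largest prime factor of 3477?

61

3477 = 3 · 1159
1159 = 19 · 61
61 is prime.
So 3477 = 3 · 19 · 61; the largest prime factor is 61.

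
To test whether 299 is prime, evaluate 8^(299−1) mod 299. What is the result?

8^1 ≡ 8 (mod 299)
8^2 ≡ 8^2 = 64 ≡ 64 (mod 299)
8^4 ≡ 64^2 = 4096 ≡ 209 (mod 299)
8^8 ≡ 209^2 = 43681 ≡ 27 (mod 299)
8^16 ≡ 27^2 = 729 ≡ 131 (mod 299)
8^32 ≡ 131^2 = 17161 ≡ 118 (mod 299)
8^64 ≡ 118^2 = 13924 ≡ 170 (mod 299)
8^128 ≡ 170^2 = 28900 ≡ 196 (mod 299)
8^256 ≡ 196^2 = 38416 ≡ 144 (mod 299)
298 = 256 + 32 + 8 + 2 in binary powers of 2.
So 8^298 ≡ 144 · 118 · 27 · 64 ≡ 77 (mod 299).
Since 77 ≠ 1, base 8 is a Fermat witness: 299 is composite.

77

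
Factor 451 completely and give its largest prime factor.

451 = 11 · 41
41 is prime.
So 451 = 11 · 41; the largest prime factor is 41.

41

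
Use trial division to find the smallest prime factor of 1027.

1027 is odd.
Digit sum 10, not divisible by 3.
Ends in 7: not divisible by 5.
7: 1027 = 7·146 + 5
11: 1027 = 11·93 + 4
13: 1027 = 13·79

13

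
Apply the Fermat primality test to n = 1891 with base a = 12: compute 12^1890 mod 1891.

12^1 ≡ 12 (mod 1891)
12^2 ≡ 12^2 = 144 ≡ 144 (mod 1891)
12^4 ≡ 144^2 = 20736 ≡ 1826 (mod 1891)
12^8 ≡ 1826^2 = 3334276 ≡ 443 (mod 1891)
12^16 ≡ 443^2 = 196249 ≡ 1476 (mod 1891)
12^32 ≡ 1476^2 = 2178576 ≡ 144 (mod 1891)
12^64 ≡ 144^2 = 20736 ≡ 1826 (mod 1891)
12^128 ≡ 1826^2 = 3334276 ≡ 443 (mod 1891)
12^256 ≡ 443^2 = 196249 ≡ 1476 (mod 1891)
12^512 ≡ 1476^2 = 2178576 ≡ 144 (mod 1891)
12^1024 ≡ 144^2 = 20736 ≡ 1826 (mod 1891)
1890 = 1024 + 512 + 256 + 64 + 32 + 2 in binary powers of 2.
So 12^1890 ≡ 1826 · 144 · 1476 · 1826 · 144 · 144 ≡ 1 (mod 1891).
Since the result is 1, base 12 gives no evidence that 1891 is composite.

1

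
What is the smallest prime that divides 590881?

19

590881 is odd.
Digit sum 31, not divisible by 3.
Ends in 1: not divisible by 5.
7: 590881 = 7·84411 + 4
11: 590881 = 11·53716 + 5
13: 590881 = 13·45452 + 5
17: 590881 = 17·34757 + 12
19: 590881 = 19·31099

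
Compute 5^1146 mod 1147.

249

5^1 ≡ 5 (mod 1147)
5^2 ≡ 5^2 = 25 ≡ 25 (mod 1147)
5^4 ≡ 25^2 = 625 ≡ 625 (mod 1147)
5^8 ≡ 625^2 = 390625 ≡ 645 (mod 1147)
5^16 ≡ 645^2 = 416025 ≡ 811 (mod 1147)
5^32 ≡ 811^2 = 657721 ≡ 490 (mod 1147)
5^64 ≡ 490^2 = 240100 ≡ 377 (mod 1147)
5^128 ≡ 377^2 = 142129 ≡ 1048 (mod 1147)
5^256 ≡ 1048^2 = 1098304 ≡ 625 (mod 1147)
5^512 ≡ 625^2 = 390625 ≡ 645 (mod 1147)
5^1024 ≡ 645^2 = 416025 ≡ 811 (mod 1147)
1146 = 1024 + 64 + 32 + 16 + 8 + 2 in binary powers of 2.
So 5^1146 ≡ 811 · 377 · 490 · 811 · 645 · 25 ≡ 249 (mod 1147).
Since 249 ≠ 1, base 5 is a Fermat witness: 1147 is composite.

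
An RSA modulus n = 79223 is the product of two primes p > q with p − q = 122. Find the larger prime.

Since p = q + 122, we have 79223 = q(q + 122), so q² + 122q − 79223 = 0.
Discriminant: 122² + 4·79223 = 14884 + 316892 = 331776; √331776 = 576.
q = (−122 + 576)/2 = 227, and p = q + 122 = 349.
Check: 227 · 349 = 79223.

349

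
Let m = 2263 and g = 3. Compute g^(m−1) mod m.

3^1 ≡ 3 (mod 2263)
3^2 ≡ 3^2 = 9 ≡ 9 (mod 2263)
3^4 ≡ 9^2 = 81 ≡ 81 (mod 2263)
3^8 ≡ 81^2 = 6561 ≡ 2035 (mod 2263)
3^16 ≡ 2035^2 = 4141225 ≡ 2198 (mod 2263)
3^32 ≡ 2198^2 = 4831204 ≡ 1962 (mod 2263)
3^64 ≡ 1962^2 = 3849444 ≡ 81 (mod 2263)
3^128 ≡ 81^2 = 6561 ≡ 2035 (mod 2263)
3^256 ≡ 2035^2 = 4141225 ≡ 2198 (mod 2263)
3^512 ≡ 2198^2 = 4831204 ≡ 1962 (mod 2263)
3^1024 ≡ 1962^2 = 3849444 ≡ 81 (mod 2263)
3^2048 ≡ 81^2 = 6561 ≡ 2035 (mod 2263)
2262 = 2048 + 128 + 64 + 16 + 4 + 2 in binary powers of 2.
So 3^2262 ≡ 2035 · 2035 · 81 · 2198 · 81 · 9 ≡ 2116 (mod 2263).
Since 2116 ≠ 1, base 3 is a Fermat witness: 2263 is composite.

2116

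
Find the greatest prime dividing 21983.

89

21983 = 13 · 1691
1691 = 19 · 89
89 is prime.
So 21983 = 13 · 19 · 89; the largest prime factor is 89.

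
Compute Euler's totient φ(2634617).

2575872

Factor: 2634617 = 97 · 157 · 173.
φ(2634617) = (97−1) · (157−1) · (173−1) = 96 · 156 · 172 = 2575872.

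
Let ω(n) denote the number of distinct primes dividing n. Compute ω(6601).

3

6601 = 7 · 943
943 = 23 · 41
6601 = 7 · 23 · 41, which has 3 distinct prime factors.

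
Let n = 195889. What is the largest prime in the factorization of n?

89

195889 = 31 · 6319
6319 = 71 · 89
89 is prime.
So 195889 = 31 · 71 · 89; the largest prime factor is 89.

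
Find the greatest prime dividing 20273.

20273 = 11 · 1843
1843 = 19 · 97
97 is prime.
So 20273 = 11 · 19 · 97; the largest prime factor is 97.

97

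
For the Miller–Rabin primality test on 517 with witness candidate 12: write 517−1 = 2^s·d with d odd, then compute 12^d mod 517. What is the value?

517 − 1 = 516 = 2^2 · 129, so d = 129.
12^1 ≡ 12 (mod 517)
12^2 ≡ 12^2 = 144 ≡ 144 (mod 517)
12^4 ≡ 144^2 = 20736 ≡ 56 (mod 517)
12^8 ≡ 56^2 = 3136 ≡ 34 (mod 517)
12^16 ≡ 34^2 = 1156 ≡ 122 (mod 517)
12^32 ≡ 122^2 = 14884 ≡ 408 (mod 517)
12^64 ≡ 408^2 = 166464 ≡ 507 (mod 517)
12^128 ≡ 507^2 = 257049 ≡ 100 (mod 517)
129 = 128 + 1 in binary powers of 2.
So 12^129 ≡ 100 · 12 ≡ 166 (mod 517).
Squaring chain: 166 → 155; never reaches −1, so base 12 is a Miller–Rabin witness that 517 is composite.

166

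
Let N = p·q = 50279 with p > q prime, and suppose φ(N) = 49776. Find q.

φ(n) = (p−1)(q−1) = n − (p+q) + 1, so p + q = 50279 − 49776 + 1 = 504.
p and q are the roots of t² − 504t + 50279 = 0.
Discriminant: 504² − 4·50279 = 254016 − 201116 = 52900; √52900 = 230.
q = (504 − 230)/2 = 137, p = (504 + 230)/2 = 367.
Check: 137 · 367 = 50279.

137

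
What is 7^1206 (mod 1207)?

587

7^1 ≡ 7 (mod 1207)
7^2 ≡ 7^2 = 49 ≡ 49 (mod 1207)
7^4 ≡ 49^2 = 2401 ≡ 1194 (mod 1207)
7^8 ≡ 1194^2 = 1425636 ≡ 169 (mod 1207)
7^16 ≡ 169^2 = 28561 ≡ 800 (mod 1207)
7^32 ≡ 800^2 = 640000 ≡ 290 (mod 1207)
7^64 ≡ 290^2 = 84100 ≡ 817 (mod 1207)
7^128 ≡ 817^2 = 667489 ≡ 18 (mod 1207)
7^256 ≡ 18^2 = 324 ≡ 324 (mod 1207)
7^512 ≡ 324^2 = 104976 ≡ 1174 (mod 1207)
7^1024 ≡ 1174^2 = 1378276 ≡ 1089 (mod 1207)
1206 = 1024 + 128 + 32 + 16 + 4 + 2 in binary powers of 2.
So 7^1206 ≡ 1089 · 18 · 290 · 800 · 1194 · 49 ≡ 587 (mod 1207).
Since 587 ≠ 1, base 7 is a Fermat witness: 1207 is composite.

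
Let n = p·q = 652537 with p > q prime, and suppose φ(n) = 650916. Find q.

739

φ(n) = (p−1)(q−1) = n − (p+q) + 1, so p + q = 652537 − 650916 + 1 = 1622.
p and q are the roots of t² − 1622t + 652537 = 0.
Discriminant: 1622² − 4·652537 = 2630884 − 2610148 = 20736; √20736 = 144.
q = (1622 − 144)/2 = 739, p = (1622 + 144)/2 = 883.
Check: 739 · 883 = 652537.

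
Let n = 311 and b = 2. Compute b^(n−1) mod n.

2^1 ≡ 2 (mod 311)
2^2 ≡ 2^2 = 4 ≡ 4 (mod 311)
2^4 ≡ 4^2 = 16 ≡ 16 (mod 311)
2^8 ≡ 16^2 = 256 ≡ 256 (mod 311)
2^16 ≡ 256^2 = 65536 ≡ 226 (mod 311)
2^32 ≡ 226^2 = 51076 ≡ 72 (mod 311)
2^64 ≡ 72^2 = 5184 ≡ 208 (mod 311)
2^128 ≡ 208^2 = 43264 ≡ 35 (mod 311)
2^256 ≡ 35^2 = 1225 ≡ 292 (mod 311)
310 = 256 + 32 + 16 + 4 + 2 in binary powers of 2.
So 2^310 ≡ 292 · 72 · 226 · 16 · 4 ≡ 1 (mod 311).
Since the result is 1, base 2 gives no evidence that 311 is composite.

1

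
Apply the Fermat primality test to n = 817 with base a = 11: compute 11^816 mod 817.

11^1 ≡ 11 (mod 817)
11^2 ≡ 11^2 = 121 ≡ 121 (mod 817)
11^4 ≡ 121^2 = 14641 ≡ 752 (mod 817)
11^8 ≡ 752^2 = 565504 ≡ 140 (mod 817)
11^16 ≡ 140^2 = 19600 ≡ 809 (mod 817)
11^32 ≡ 809^2 = 654481 ≡ 64 (mod 817)
11^64 ≡ 64^2 = 4096 ≡ 11 (mod 817)
11^128 ≡ 11^2 = 121 ≡ 121 (mod 817)
11^256 ≡ 121^2 = 14641 ≡ 752 (mod 817)
11^512 ≡ 752^2 = 565504 ≡ 140 (mod 817)
816 = 512 + 256 + 32 + 16 in binary powers of 2.
So 11^816 ≡ 140 · 752 · 64 · 809 ≡ 666 (mod 817).
Since 666 ≠ 1, base 11 is a Fermat witness: 817 is composite.

666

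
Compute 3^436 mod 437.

347

3^1 ≡ 3 (mod 437)
3^2 ≡ 3^2 = 9 ≡ 9 (mod 437)
3^4 ≡ 9^2 = 81 ≡ 81 (mod 437)
3^8 ≡ 81^2 = 6561 ≡ 6 (mod 437)
3^16 ≡ 6^2 = 36 ≡ 36 (mod 437)
3^32 ≡ 36^2 = 1296 ≡ 422 (mod 437)
3^64 ≡ 422^2 = 178084 ≡ 225 (mod 437)
3^128 ≡ 225^2 = 50625 ≡ 370 (mod 437)
3^256 ≡ 370^2 = 136900 ≡ 119 (mod 437)
436 = 256 + 128 + 32 + 16 + 4 in binary powers of 2.
So 3^436 ≡ 119 · 370 · 422 · 36 · 81 ≡ 347 (mod 437).
Since 347 ≠ 1, base 3 is a Fermat witness: 437 is composite.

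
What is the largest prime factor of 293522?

97

293522 = 2 · 146761
146761 = 17 · 8633
8633 = 89 · 97
97 is prime.
So 293522 = 2 · 17 · 89 · 97; the largest prime factor is 97.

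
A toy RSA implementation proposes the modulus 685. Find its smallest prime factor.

685 is odd.
Digit sum 19, not divisible by 3.
Ends in 5: divisible by 5.

5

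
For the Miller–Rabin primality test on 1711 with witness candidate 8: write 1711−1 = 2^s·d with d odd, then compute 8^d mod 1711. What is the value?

1711 − 1 = 1710 = 2^1 · 855, so d = 855.
8^1 ≡ 8 (mod 1711)
8^2 ≡ 8^2 = 64 ≡ 64 (mod 1711)
8^4 ≡ 64^2 = 4096 ≡ 674 (mod 1711)
8^8 ≡ 674^2 = 454276 ≡ 861 (mod 1711)
8^16 ≡ 861^2 = 741321 ≡ 458 (mod 1711)
8^32 ≡ 458^2 = 209764 ≡ 1022 (mod 1711)
8^64 ≡ 1022^2 = 1044484 ≡ 774 (mod 1711)
8^128 ≡ 774^2 = 599076 ≡ 226 (mod 1711)
8^256 ≡ 226^2 = 51076 ≡ 1457 (mod 1711)
8^512 ≡ 1457^2 = 2122849 ≡ 1209 (mod 1711)
855 = 512 + 256 + 64 + 16 + 4 + 2 + 1 in binary powers of 2.
So 8^855 ≡ 1209 · 1457 · 774 · 458 · 674 · 64 · 8 ≡ 50 (mod 1711).
Squaring chain: 50; never reaches −1, so base 8 is a Miller–Rabin witness that 1711 is composite.

50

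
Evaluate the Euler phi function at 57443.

51840

Factor: 57443 = 17 · 31 · 109.
φ(57443) = (17−1) · (31−1) · (109−1) = 16 · 30 · 108 = 51840.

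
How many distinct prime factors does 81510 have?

81510 = 2 · 40755
40755 = 3 · 13585
13585 = 5 · 2717
2717 = 11 · 247
247 = 13 · 19
81510 = 2 · 3 · 5 · 11 · 13 · 19, which has 6 distinct prime factors.

6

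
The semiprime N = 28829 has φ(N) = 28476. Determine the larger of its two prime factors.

227

φ(n) = (p−1)(q−1) = n − (p+q) + 1, so p + q = 28829 − 28476 + 1 = 354.
p and q are the roots of t² − 354t + 28829 = 0.
Discriminant: 354² − 4·28829 = 125316 − 115316 = 10000; √10000 = 100.
q = (354 − 100)/2 = 127, p = (354 + 100)/2 = 227.
Check: 127 · 227 = 28829.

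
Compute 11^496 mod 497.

11^1 ≡ 11 (mod 497)
11^2 ≡ 11^2 = 121 ≡ 121 (mod 497)
11^4 ≡ 121^2 = 14641 ≡ 228 (mod 497)
11^8 ≡ 228^2 = 51984 ≡ 296 (mod 497)
11^16 ≡ 296^2 = 87616 ≡ 144 (mod 497)
11^32 ≡ 144^2 = 20736 ≡ 359 (mod 497)
11^64 ≡ 359^2 = 128881 ≡ 158 (mod 497)
11^128 ≡ 158^2 = 24964 ≡ 114 (mod 497)
11^256 ≡ 114^2 = 12996 ≡ 74 (mod 497)
496 = 256 + 128 + 64 + 32 + 16 in binary powers of 2.
So 11^496 ≡ 74 · 114 · 158 · 359 · 144 ≡ 466 (mod 497).
Since 466 ≠ 1, base 11 is a Fermat witness: 497 is composite.

466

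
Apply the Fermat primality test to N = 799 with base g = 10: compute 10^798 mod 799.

10^1 ≡ 10 (mod 799)
10^2 ≡ 10^2 = 100 ≡ 100 (mod 799)
10^4 ≡ 100^2 = 10000 ≡ 412 (mod 799)
10^8 ≡ 412^2 = 169744 ≡ 356 (mod 799)
10^16 ≡ 356^2 = 126736 ≡ 494 (mod 799)
10^32 ≡ 494^2 = 244036 ≡ 341 (mod 799)
10^64 ≡ 341^2 = 116281 ≡ 426 (mod 799)
10^128 ≡ 426^2 = 181476 ≡ 103 (mod 799)
10^256 ≡ 103^2 = 10609 ≡ 222 (mod 799)
10^512 ≡ 222^2 = 49284 ≡ 545 (mod 799)
798 = 512 + 256 + 16 + 8 + 4 + 2 in binary powers of 2.
So 10^798 ≡ 545 · 222 · 494 · 356 · 412 · 100 ≡ 212 (mod 799).
Since 212 ≠ 1, base 10 is a Fermat witness: 799 is composite.

212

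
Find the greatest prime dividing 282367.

97

282367 = 41 · 6887
6887 = 71 · 97
97 is prime.
So 282367 = 41 · 71 · 97; the largest prime factor is 97.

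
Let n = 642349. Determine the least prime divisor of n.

642349 is odd.
Digit sum 28, not divisible by 3.
Ends in 9: not divisible by 5.
7: 642349 = 7·91764 + 1
11: 642349 = 11·58395 + 4
13: 642349 = 13·49411 + 6
17: 642349 = 17·37785 + 4
19: 642349 = 19·33807 + 16
23: 642349 = 23·27928 + 5
29: 642349 = 29·22149 + 28
31: 642349 = 31·20720 + 29
37: 642349 = 37·17360 + 29
41: 642349 = 41·15667 + 2
43: 642349 = 43·14938 + 15
47: 642349 = 47·13667

47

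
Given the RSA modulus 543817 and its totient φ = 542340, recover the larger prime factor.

φ(n) = (p−1)(q−1) = n − (p+q) + 1, so p + q = 543817 − 542340 + 1 = 1478.
p and q are the roots of t² − 1478t + 543817 = 0.
Discriminant: 1478² − 4·543817 = 2184484 − 2175268 = 9216; √9216 = 96.
q = (1478 − 96)/2 = 691, p = (1478 + 96)/2 = 787.
Check: 691 · 787 = 543817.

787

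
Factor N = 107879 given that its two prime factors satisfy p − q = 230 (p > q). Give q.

Since p = q + 230, we have 107879 = q(q + 230), so q² + 230q − 107879 = 0.
Discriminant: 230² + 4·107879 = 52900 + 431516 = 484416; √484416 = 696.
q = (−230 + 696)/2 = 233, and p = q + 230 = 463.
Check: 233 · 463 = 107879.

233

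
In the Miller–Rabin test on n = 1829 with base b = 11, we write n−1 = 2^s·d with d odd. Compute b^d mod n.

1829 − 1 = 1828 = 2^2 · 457, so d = 457.
11^1 ≡ 11 (mod 1829)
11^2 ≡ 11^2 = 121 ≡ 121 (mod 1829)
11^4 ≡ 121^2 = 14641 ≡ 9 (mod 1829)
11^8 ≡ 9^2 = 81 ≡ 81 (mod 1829)
11^16 ≡ 81^2 = 6561 ≡ 1074 (mod 1829)
11^32 ≡ 1074^2 = 1153476 ≡ 1206 (mod 1829)
11^64 ≡ 1206^2 = 1454436 ≡ 381 (mod 1829)
11^128 ≡ 381^2 = 145161 ≡ 670 (mod 1829)
11^256 ≡ 670^2 = 448900 ≡ 795 (mod 1829)
457 = 256 + 128 + 64 + 8 + 1 in binary powers of 2.
So 11^457 ≡ 795 · 670 · 381 · 81 · 11 ≡ 974 (mod 1829).
Squaring chain: 974 → 1254; never reaches −1, so base 11 is a Miller–Rabin witness that 1829 is composite.

974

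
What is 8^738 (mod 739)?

8^1 ≡ 8 (mod 739)
8^2 ≡ 8^2 = 64 ≡ 64 (mod 739)
8^4 ≡ 64^2 = 4096 ≡ 401 (mod 739)
8^8 ≡ 401^2 = 160801 ≡ 438 (mod 739)
8^16 ≡ 438^2 = 191844 ≡ 443 (mod 739)
8^32 ≡ 443^2 = 196249 ≡ 414 (mod 739)
8^64 ≡ 414^2 = 171396 ≡ 687 (mod 739)
8^128 ≡ 687^2 = 471969 ≡ 487 (mod 739)
8^256 ≡ 487^2 = 237169 ≡ 689 (mod 739)
8^512 ≡ 689^2 = 474721 ≡ 283 (mod 739)
738 = 512 + 128 + 64 + 32 + 2 in binary powers of 2.
So 8^738 ≡ 283 · 487 · 687 · 414 · 64 ≡ 1 (mod 739).
Since the result is 1, base 8 gives no evidence that 739 is composite.

1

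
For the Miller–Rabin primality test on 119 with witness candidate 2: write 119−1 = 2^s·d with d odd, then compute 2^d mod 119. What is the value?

119 − 1 = 118 = 2^1 · 59, so d = 59.
2^1 ≡ 2 (mod 119)
2^2 ≡ 2^2 = 4 ≡ 4 (mod 119)
2^4 ≡ 4^2 = 16 ≡ 16 (mod 119)
2^8 ≡ 16^2 = 256 ≡ 18 (mod 119)
2^16 ≡ 18^2 = 324 ≡ 86 (mod 119)
2^32 ≡ 86^2 = 7396 ≡ 18 (mod 119)
59 = 32 + 16 + 8 + 2 + 1 in binary powers of 2.
So 2^59 ≡ 18 · 86 · 18 · 4 · 2 ≡ 25 (mod 119).
Squaring chain: 25; never reaches −1, so base 2 is a Miller–Rabin witness that 119 is composite.

25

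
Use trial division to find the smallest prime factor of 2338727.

2338727 is odd.
Digit sum 32, not divisible by 3.
Ends in 7: not divisible by 5.
7: 2338727 = 7·334103 + 6
11: 2338727 = 11·212611 + 6
13: 2338727 = 13·179902 + 1
17: 2338727 = 17·137572 + 3
19: 2338727 = 19·123090 + 17
23: 2338727 = 23·101683 + 18
29: 2338727 = 29·80645 + 22
31: 2338727 = 31·75442 + 25
37: 2338727 = 37·63208 + 31
41: 2338727 = 41·57042 + 5
43: 2338727 = 43·54389

43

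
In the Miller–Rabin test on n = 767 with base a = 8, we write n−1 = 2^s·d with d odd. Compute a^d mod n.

767 − 1 = 766 = 2^1 · 383, so d = 383.
8^1 ≡ 8 (mod 767)
8^2 ≡ 8^2 = 64 ≡ 64 (mod 767)
8^4 ≡ 64^2 = 4096 ≡ 261 (mod 767)
8^8 ≡ 261^2 = 68121 ≡ 625 (mod 767)
8^16 ≡ 625^2 = 390625 ≡ 222 (mod 767)
8^32 ≡ 222^2 = 49284 ≡ 196 (mod 767)
8^64 ≡ 196^2 = 38416 ≡ 66 (mod 767)
8^128 ≡ 66^2 = 4356 ≡ 521 (mod 767)
8^256 ≡ 521^2 = 271441 ≡ 690 (mod 767)
383 = 256 + 64 + 32 + 16 + 8 + 4 + 2 + 1 in binary powers of 2.
So 8^383 ≡ 690 · 66 · 196 · 222 · 625 · 261 · 64 · 8 ≡ 642 (mod 767).
Squaring chain: 642; never reaches −1, so base 8 is a Miller–Rabin witness that 767 is composite.

642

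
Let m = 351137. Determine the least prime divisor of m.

31

351137 is odd.
Digit sum 20, not divisible by 3.
Ends in 7: not divisible by 5.
7: 351137 = 7·50162 + 3
11: 351137 = 11·31921 + 6
13: 351137 = 13·27010 + 7
17: 351137 = 17·20655 + 2
19: 351137 = 19·18480 + 17
23: 351137 = 23·15266 + 19
29: 351137 = 29·12108 + 5
31: 351137 = 31·11327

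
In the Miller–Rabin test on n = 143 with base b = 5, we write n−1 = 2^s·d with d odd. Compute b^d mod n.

143 − 1 = 142 = 2^1 · 71, so d = 71.
5^1 ≡ 5 (mod 143)
5^2 ≡ 5^2 = 25 ≡ 25 (mod 143)
5^4 ≡ 25^2 = 625 ≡ 53 (mod 143)
5^8 ≡ 53^2 = 2809 ≡ 92 (mod 143)
5^16 ≡ 92^2 = 8464 ≡ 27 (mod 143)
5^32 ≡ 27^2 = 729 ≡ 14 (mod 143)
5^64 ≡ 14^2 = 196 ≡ 53 (mod 143)
71 = 64 + 4 + 2 + 1 in binary powers of 2.
So 5^71 ≡ 53 · 53 · 25 · 5 ≡ 60 (mod 143).
Squaring chain: 60; never reaches −1, so base 5 is a Miller–Rabin witness that 143 is composite.

60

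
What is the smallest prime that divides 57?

57 is odd.
Digit sum 12, divisible by 3.

3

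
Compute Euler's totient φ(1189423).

Factor: 1189423 = 43 · 139 · 199.
φ(1189423) = (43−1) · (139−1) · (199−1) = 42 · 138 · 198 = 1147608.

1147608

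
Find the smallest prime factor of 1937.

1937 is odd.
Digit sum 20, not divisible by 3.
Ends in 7: not divisible by 5.
7: 1937 = 7·276 + 5
11: 1937 = 11·176 + 1
13: 1937 = 13·149

13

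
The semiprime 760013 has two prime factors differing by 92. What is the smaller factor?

Since p = q + 92, we have 760013 = q(q + 92), so q² + 92q − 760013 = 0.
Discriminant: 92² + 4·760013 = 8464 + 3040052 = 3048516; √3048516 = 1746.
q = (−92 + 1746)/2 = 827, and p = q + 92 = 919.
Check: 827 · 919 = 760013.

827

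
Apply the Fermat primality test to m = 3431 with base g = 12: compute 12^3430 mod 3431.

3326

12^1 ≡ 12 (mod 3431)
12^2 ≡ 12^2 = 144 ≡ 144 (mod 3431)
12^4 ≡ 144^2 = 20736 ≡ 150 (mod 3431)
12^8 ≡ 150^2 = 22500 ≡ 1914 (mod 3431)
12^16 ≡ 1914^2 = 3663396 ≡ 2519 (mod 3431)
12^32 ≡ 2519^2 = 6345361 ≡ 1442 (mod 3431)
12^64 ≡ 1442^2 = 2079364 ≡ 178 (mod 3431)
12^128 ≡ 178^2 = 31684 ≡ 805 (mod 3431)
12^256 ≡ 805^2 = 648025 ≡ 2997 (mod 3431)
12^512 ≡ 2997^2 = 8982009 ≡ 3082 (mod 3431)
12^1024 ≡ 3082^2 = 9498724 ≡ 1716 (mod 3431)
12^2048 ≡ 1716^2 = 2944656 ≡ 858 (mod 3431)
3430 = 2048 + 1024 + 256 + 64 + 32 + 4 + 2 in binary powers of 2.
So 12^3430 ≡ 858 · 1716 · 2997 · 178 · 1442 · 150 · 144 ≡ 3326 (mod 3431).
Since 3326 ≠ 1, base 12 is a Fermat witness: 3431 is composite.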